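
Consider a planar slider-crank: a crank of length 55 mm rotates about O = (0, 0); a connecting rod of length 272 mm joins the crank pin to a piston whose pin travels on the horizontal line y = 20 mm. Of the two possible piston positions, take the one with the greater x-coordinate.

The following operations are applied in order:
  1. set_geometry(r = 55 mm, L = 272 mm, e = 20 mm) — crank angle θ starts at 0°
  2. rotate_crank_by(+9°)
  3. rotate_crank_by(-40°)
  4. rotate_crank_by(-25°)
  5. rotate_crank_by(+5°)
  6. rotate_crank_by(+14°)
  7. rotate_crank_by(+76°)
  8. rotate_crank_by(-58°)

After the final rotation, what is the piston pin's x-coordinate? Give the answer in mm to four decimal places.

321.3492

set_geometry: r = 55 mm, L = 272 mm, e = 20 mm; θ ← 0°
rotate_crank_by(+9°): θ ← 0° +9° = 9°
rotate_crank_by(-40°): θ ← 9° -40° = -31°
rotate_crank_by(-25°): θ ← -31° -25° = -56°
rotate_crank_by(+5°): θ ← -56° +5° = -51°
rotate_crank_by(+14°): θ ← -51° +14° = -37°
rotate_crank_by(+76°): θ ← -37° +76° = 39°
rotate_crank_by(-58°): θ ← 39° -58° = -19°
crank pin P = (r cos θ, r sin θ) = (52.003522, -17.906248)
h = r sin θ − e = -17.906248 − 20 = -37.906248
x = r cos θ + √(L² − h²) = 52.003522 + √(73984.0 − 1436.8837) = 52.003522 + 269.345719 = 321.349241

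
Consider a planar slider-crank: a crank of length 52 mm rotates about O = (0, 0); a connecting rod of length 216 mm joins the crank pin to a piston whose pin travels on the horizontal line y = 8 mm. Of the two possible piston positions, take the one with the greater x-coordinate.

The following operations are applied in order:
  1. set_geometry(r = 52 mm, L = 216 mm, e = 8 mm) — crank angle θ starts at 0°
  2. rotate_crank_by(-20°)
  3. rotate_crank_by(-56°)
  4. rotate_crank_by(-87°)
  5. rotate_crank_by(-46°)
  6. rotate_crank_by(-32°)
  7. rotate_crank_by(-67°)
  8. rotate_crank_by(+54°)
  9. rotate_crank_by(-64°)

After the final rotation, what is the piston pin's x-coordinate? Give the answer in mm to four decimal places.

252.9751

set_geometry: r = 52 mm, L = 216 mm, e = 8 mm; θ ← 0°
rotate_crank_by(-20°): θ ← 0° -20° = -20°
rotate_crank_by(-56°): θ ← -20° -56° = -76°
rotate_crank_by(-87°): θ ← -76° -87° = -163°
rotate_crank_by(-46°): θ ← -163° -46° = -209°
rotate_crank_by(-32°): θ ← -209° -32° = -241°
rotate_crank_by(-67°): θ ← -241° -67° = -308°
rotate_crank_by(+54°): θ ← -308° +54° = -254°
rotate_crank_by(-64°): θ ← -254° -64° = -318°
crank pin P = (r cos θ, r sin θ) = (38.643531, 34.794792)
h = r sin θ − e = 34.794792 − 8 = 26.794792
x = r cos θ + √(L² − h²) = 38.643531 + √(46656.0 − 717.9609) = 38.643531 + 214.331610 = 252.975141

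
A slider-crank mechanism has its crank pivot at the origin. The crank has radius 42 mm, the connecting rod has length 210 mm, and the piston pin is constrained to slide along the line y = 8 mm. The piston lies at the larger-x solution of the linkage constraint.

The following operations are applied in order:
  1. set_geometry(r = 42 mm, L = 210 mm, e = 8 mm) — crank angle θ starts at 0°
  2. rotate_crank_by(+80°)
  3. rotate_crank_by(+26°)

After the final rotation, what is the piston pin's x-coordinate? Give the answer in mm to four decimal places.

set_geometry: r = 42 mm, L = 210 mm, e = 8 mm; θ ← 0°
rotate_crank_by(+80°): θ ← 0° +80° = 80°
rotate_crank_by(+26°): θ ← 80° +26° = 106°
crank pin P = (r cos θ, r sin θ) = (-11.576769, 40.372991)
h = r sin θ − e = 40.372991 − 8 = 32.372991
x = r cos θ + √(L² − h²) = -11.576769 + √(44100.0 − 1048.0106) = -11.576769 + 207.489733 = 195.912964

195.9130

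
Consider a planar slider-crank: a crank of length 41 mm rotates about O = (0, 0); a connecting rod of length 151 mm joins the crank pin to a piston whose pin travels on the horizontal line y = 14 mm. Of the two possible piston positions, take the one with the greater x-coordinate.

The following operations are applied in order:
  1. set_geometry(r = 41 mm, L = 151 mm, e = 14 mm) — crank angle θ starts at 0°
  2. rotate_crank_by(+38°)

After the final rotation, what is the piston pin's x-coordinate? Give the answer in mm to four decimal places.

182.8894

set_geometry: r = 41 mm, L = 151 mm, e = 14 mm; θ ← 0°
rotate_crank_by(+38°): θ ← 0° +38° = 38°
crank pin P = (r cos θ, r sin θ) = (32.308441, 25.242120)
h = r sin θ − e = 25.242120 − 14 = 11.242120
x = r cos θ + √(L² − h²) = 32.308441 + √(22801.0 − 126.3853) = 32.308441 + 150.580924 = 182.889365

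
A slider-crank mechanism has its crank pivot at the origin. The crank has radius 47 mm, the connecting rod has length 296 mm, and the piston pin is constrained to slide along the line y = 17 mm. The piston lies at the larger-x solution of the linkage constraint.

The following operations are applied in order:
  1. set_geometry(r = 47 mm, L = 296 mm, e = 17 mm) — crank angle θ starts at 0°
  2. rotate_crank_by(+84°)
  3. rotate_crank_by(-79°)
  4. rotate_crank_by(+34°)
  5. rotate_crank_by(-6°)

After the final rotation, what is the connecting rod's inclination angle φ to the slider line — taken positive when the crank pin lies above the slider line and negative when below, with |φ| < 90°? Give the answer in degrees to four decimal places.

set_geometry: r = 47 mm, L = 296 mm, e = 17 mm; θ ← 0°
rotate_crank_by(+84°): θ ← 0° +84° = 84°
rotate_crank_by(-79°): θ ← 84° -79° = 5°
rotate_crank_by(+34°): θ ← 5° +34° = 39°
rotate_crank_by(-6°): θ ← 39° -6° = 33°
crank pin P = (r cos θ, r sin θ) = (39.417517, 25.598035)
h = r sin θ − e = 25.598035 − 17 = 8.598035
sin φ = h / L = 8.598035 / 296 = 0.02904741
φ = arcsin(0.02904741) = 1.664528°

1.6645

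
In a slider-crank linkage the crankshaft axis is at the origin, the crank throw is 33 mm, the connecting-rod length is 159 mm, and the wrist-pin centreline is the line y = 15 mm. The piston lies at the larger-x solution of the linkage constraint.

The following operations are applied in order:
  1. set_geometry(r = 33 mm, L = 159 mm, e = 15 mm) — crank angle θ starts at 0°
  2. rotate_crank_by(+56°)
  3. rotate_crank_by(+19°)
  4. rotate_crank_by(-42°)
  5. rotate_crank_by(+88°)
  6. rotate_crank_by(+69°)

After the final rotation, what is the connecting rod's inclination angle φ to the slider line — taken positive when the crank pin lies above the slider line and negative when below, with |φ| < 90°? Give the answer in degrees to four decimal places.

set_geometry: r = 33 mm, L = 159 mm, e = 15 mm; θ ← 0°
rotate_crank_by(+56°): θ ← 0° +56° = 56°
rotate_crank_by(+19°): θ ← 56° +19° = 75°
rotate_crank_by(-42°): θ ← 75° -42° = 33°
rotate_crank_by(+88°): θ ← 33° +88° = 121°
rotate_crank_by(+69°): θ ← 121° +69° = 190°
crank pin P = (r cos θ, r sin θ) = (-32.498656, -5.730390)
h = r sin θ − e = -5.730390 − 15 = -20.730390
sin φ = h / L = -20.730390 / 159 = -0.13037981
φ = arcsin(-0.13037981) = -7.491541°

-7.4915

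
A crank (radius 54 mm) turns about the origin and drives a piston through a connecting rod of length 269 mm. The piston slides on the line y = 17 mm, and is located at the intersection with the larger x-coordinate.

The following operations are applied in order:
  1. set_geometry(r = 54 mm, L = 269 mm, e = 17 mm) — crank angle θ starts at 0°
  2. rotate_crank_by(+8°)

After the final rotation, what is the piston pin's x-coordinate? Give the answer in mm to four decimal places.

322.3072

set_geometry: r = 54 mm, L = 269 mm, e = 17 mm; θ ← 0°
rotate_crank_by(+8°): θ ← 0° +8° = 8°
crank pin P = (r cos θ, r sin θ) = (53.474476, 7.515347)
h = r sin θ − e = 7.515347 − 17 = -9.484653
x = r cos θ + √(L² − h²) = 53.474476 + √(72361.0 − 89.9586) = 53.474476 + 268.832739 = 322.307214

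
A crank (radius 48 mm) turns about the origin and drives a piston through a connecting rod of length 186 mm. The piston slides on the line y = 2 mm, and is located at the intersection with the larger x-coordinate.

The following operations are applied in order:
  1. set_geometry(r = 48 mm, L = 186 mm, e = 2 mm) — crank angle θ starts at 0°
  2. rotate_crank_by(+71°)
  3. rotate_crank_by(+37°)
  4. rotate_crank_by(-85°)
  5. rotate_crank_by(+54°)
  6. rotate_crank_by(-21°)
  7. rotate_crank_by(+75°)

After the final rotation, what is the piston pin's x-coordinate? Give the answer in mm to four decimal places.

set_geometry: r = 48 mm, L = 186 mm, e = 2 mm; θ ← 0°
rotate_crank_by(+71°): θ ← 0° +71° = 71°
rotate_crank_by(+37°): θ ← 71° +37° = 108°
rotate_crank_by(-85°): θ ← 108° -85° = 23°
rotate_crank_by(+54°): θ ← 23° +54° = 77°
rotate_crank_by(-21°): θ ← 77° -21° = 56°
rotate_crank_by(+75°): θ ← 56° +75° = 131°
crank pin P = (r cos θ, r sin θ) = (-31.490833, 36.226060)
h = r sin θ − e = 36.226060 − 2 = 34.226060
x = r cos θ + √(L² − h²) = -31.490833 + √(34596.0 − 1171.4232) = -31.490833 + 182.823896 = 151.333062

151.3331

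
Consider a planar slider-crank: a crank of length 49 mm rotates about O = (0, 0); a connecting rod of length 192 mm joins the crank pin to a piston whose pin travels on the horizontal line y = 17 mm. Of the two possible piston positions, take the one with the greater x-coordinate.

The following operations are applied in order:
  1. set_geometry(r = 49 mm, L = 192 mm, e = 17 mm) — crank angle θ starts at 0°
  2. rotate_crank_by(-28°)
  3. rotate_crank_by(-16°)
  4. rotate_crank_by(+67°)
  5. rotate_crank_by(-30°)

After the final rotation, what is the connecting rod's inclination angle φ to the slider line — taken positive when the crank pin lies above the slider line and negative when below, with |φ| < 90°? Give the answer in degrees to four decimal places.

-6.8715

set_geometry: r = 49 mm, L = 192 mm, e = 17 mm; θ ← 0°
rotate_crank_by(-28°): θ ← 0° -28° = -28°
rotate_crank_by(-16°): θ ← -28° -16° = -44°
rotate_crank_by(+67°): θ ← -44° +67° = 23°
rotate_crank_by(-30°): θ ← 23° -30° = -7°
crank pin P = (r cos θ, r sin θ) = (48.634761, -5.971598)
h = r sin θ − e = -5.971598 − 17 = -22.971598
sin φ = h / L = -22.971598 / 192 = -0.11964374
φ = arcsin(-0.11964374) = -6.871542°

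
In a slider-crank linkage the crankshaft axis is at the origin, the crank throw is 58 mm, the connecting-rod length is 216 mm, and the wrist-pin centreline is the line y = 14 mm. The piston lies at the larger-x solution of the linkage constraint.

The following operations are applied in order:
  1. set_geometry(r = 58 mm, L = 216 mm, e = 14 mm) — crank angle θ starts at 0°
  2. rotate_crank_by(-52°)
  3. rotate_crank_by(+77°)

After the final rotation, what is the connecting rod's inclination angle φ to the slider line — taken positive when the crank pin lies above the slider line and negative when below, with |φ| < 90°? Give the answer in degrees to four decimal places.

set_geometry: r = 58 mm, L = 216 mm, e = 14 mm; θ ← 0°
rotate_crank_by(-52°): θ ← 0° -52° = -52°
rotate_crank_by(+77°): θ ← -52° +77° = 25°
crank pin P = (r cos θ, r sin θ) = (52.565852, 24.511859)
h = r sin θ − e = 24.511859 − 14 = 10.511859
sin φ = h / L = 10.511859 / 216 = 0.04866601
φ = arcsin(0.04866601) = 2.789459°

2.7895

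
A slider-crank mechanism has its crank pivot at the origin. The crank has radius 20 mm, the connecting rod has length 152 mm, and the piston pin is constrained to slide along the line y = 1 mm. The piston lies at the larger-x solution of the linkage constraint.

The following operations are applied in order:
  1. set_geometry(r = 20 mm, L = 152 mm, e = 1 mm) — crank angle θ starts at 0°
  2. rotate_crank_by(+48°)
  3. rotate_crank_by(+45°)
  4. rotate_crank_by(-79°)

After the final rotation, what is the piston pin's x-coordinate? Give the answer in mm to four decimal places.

171.3574

set_geometry: r = 20 mm, L = 152 mm, e = 1 mm; θ ← 0°
rotate_crank_by(+48°): θ ← 0° +48° = 48°
rotate_crank_by(+45°): θ ← 48° +45° = 93°
rotate_crank_by(-79°): θ ← 93° -79° = 14°
crank pin P = (r cos θ, r sin θ) = (19.405915, 4.838438)
h = r sin θ − e = 4.838438 − 1 = 3.838438
x = r cos θ + √(L² − h²) = 19.405915 + √(23104.0 − 14.7336) = 19.405915 + 151.951526 = 171.357441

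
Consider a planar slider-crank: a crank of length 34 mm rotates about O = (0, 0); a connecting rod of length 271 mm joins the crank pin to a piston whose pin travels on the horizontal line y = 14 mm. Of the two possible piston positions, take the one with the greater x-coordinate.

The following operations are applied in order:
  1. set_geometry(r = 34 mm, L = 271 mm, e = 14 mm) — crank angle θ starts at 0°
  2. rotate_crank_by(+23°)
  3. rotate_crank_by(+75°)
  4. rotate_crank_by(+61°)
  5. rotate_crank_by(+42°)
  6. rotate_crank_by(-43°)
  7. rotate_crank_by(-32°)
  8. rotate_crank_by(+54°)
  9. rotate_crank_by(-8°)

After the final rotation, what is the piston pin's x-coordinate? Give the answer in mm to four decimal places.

set_geometry: r = 34 mm, L = 271 mm, e = 14 mm; θ ← 0°
rotate_crank_by(+23°): θ ← 0° +23° = 23°
rotate_crank_by(+75°): θ ← 23° +75° = 98°
rotate_crank_by(+61°): θ ← 98° +61° = 159°
rotate_crank_by(+42°): θ ← 159° +42° = 201°
rotate_crank_by(-43°): θ ← 201° -43° = 158°
rotate_crank_by(-32°): θ ← 158° -32° = 126°
rotate_crank_by(+54°): θ ← 126° +54° = 180°
rotate_crank_by(-8°): θ ← 180° -8° = 172°
crank pin P = (r cos θ, r sin θ) = (-33.669114, 4.731885)
h = r sin θ − e = 4.731885 − 14 = -9.268115
x = r cos θ + √(L² − h²) = -33.669114 + √(73441.0 − 85.8979) = -33.669114 + 270.841470 = 237.172356

237.1724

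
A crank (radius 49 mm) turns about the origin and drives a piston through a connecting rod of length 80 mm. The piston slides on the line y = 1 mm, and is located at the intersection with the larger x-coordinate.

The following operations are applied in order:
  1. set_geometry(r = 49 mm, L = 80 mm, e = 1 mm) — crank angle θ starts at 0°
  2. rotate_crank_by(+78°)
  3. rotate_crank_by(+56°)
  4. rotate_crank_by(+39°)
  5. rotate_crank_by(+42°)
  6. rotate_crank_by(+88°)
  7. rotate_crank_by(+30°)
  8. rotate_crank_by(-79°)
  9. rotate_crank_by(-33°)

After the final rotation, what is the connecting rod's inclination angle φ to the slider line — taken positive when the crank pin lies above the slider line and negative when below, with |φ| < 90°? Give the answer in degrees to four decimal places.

-24.4775

set_geometry: r = 49 mm, L = 80 mm, e = 1 mm; θ ← 0°
rotate_crank_by(+78°): θ ← 0° +78° = 78°
rotate_crank_by(+56°): θ ← 78° +56° = 134°
rotate_crank_by(+39°): θ ← 134° +39° = 173°
rotate_crank_by(+42°): θ ← 173° +42° = 215°
rotate_crank_by(+88°): θ ← 215° +88° = 303°
rotate_crank_by(+30°): θ ← 303° +30° = 333°
rotate_crank_by(-79°): θ ← 333° -79° = 254°
rotate_crank_by(-33°): θ ← 254° -33° = 221°
crank pin P = (r cos θ, r sin θ) = (-36.980769, -32.146892)
h = r sin θ − e = -32.146892 − 1 = -33.146892
sin φ = h / L = -33.146892 / 80 = -0.41433616
φ = arcsin(-0.41433616) = -24.477518°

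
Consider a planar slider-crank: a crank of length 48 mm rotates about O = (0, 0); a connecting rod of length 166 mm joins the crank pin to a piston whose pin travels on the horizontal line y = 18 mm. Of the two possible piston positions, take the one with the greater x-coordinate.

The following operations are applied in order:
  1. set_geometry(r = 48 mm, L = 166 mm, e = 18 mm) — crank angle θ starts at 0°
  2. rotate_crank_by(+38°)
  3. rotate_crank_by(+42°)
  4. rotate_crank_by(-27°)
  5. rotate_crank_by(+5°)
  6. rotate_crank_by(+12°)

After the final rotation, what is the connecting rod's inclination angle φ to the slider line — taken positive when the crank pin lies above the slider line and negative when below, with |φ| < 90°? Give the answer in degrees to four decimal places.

9.3976

set_geometry: r = 48 mm, L = 166 mm, e = 18 mm; θ ← 0°
rotate_crank_by(+38°): θ ← 0° +38° = 38°
rotate_crank_by(+42°): θ ← 38° +42° = 80°
rotate_crank_by(-27°): θ ← 80° -27° = 53°
rotate_crank_by(+5°): θ ← 53° +5° = 58°
rotate_crank_by(+12°): θ ← 58° +12° = 70°
crank pin P = (r cos θ, r sin θ) = (16.416967, 45.105246)
h = r sin θ − e = 45.105246 − 18 = 27.105246
sin φ = h / L = 27.105246 / 166 = 0.16328461
φ = arcsin(0.16328461) = 9.397599°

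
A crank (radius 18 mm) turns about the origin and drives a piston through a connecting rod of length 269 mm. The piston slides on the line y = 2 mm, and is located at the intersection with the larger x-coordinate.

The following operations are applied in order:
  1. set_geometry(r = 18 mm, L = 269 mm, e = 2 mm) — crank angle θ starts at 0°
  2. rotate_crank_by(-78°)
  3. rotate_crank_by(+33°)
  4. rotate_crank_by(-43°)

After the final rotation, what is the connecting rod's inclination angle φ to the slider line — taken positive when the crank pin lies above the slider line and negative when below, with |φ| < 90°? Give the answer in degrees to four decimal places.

set_geometry: r = 18 mm, L = 269 mm, e = 2 mm; θ ← 0°
rotate_crank_by(-78°): θ ← 0° -78° = -78°
rotate_crank_by(+33°): θ ← -78° +33° = -45°
rotate_crank_by(-43°): θ ← -45° -43° = -88°
crank pin P = (r cos θ, r sin θ) = (0.628191, -17.989035)
h = r sin θ − e = -17.989035 − 2 = -19.989035
sin φ = h / L = -19.989035 / 269 = -0.07430868
φ = arcsin(-0.07430868) = -4.261502°

-4.2615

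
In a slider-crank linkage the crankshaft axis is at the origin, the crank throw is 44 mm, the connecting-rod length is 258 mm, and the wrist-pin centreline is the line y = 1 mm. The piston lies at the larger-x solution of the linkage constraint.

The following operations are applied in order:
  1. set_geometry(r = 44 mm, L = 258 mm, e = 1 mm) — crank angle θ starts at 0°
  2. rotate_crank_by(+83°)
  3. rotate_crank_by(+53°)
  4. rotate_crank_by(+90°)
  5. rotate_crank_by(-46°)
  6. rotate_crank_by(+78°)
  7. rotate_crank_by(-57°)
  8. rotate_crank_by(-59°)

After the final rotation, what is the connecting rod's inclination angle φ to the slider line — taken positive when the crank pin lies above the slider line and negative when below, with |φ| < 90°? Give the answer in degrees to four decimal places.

5.8037

set_geometry: r = 44 mm, L = 258 mm, e = 1 mm; θ ← 0°
rotate_crank_by(+83°): θ ← 0° +83° = 83°
rotate_crank_by(+53°): θ ← 83° +53° = 136°
rotate_crank_by(+90°): θ ← 136° +90° = 226°
rotate_crank_by(-46°): θ ← 226° -46° = 180°
rotate_crank_by(+78°): θ ← 180° +78° = 258°
rotate_crank_by(-57°): θ ← 258° -57° = 201°
rotate_crank_by(-59°): θ ← 201° -59° = 142°
crank pin P = (r cos θ, r sin θ) = (-34.672473, 27.089105)
h = r sin θ − e = 27.089105 − 1 = 26.089105
sin φ = h / L = 26.089105 / 258 = 0.10112056
φ = arcsin(0.10112056) = 5.803701°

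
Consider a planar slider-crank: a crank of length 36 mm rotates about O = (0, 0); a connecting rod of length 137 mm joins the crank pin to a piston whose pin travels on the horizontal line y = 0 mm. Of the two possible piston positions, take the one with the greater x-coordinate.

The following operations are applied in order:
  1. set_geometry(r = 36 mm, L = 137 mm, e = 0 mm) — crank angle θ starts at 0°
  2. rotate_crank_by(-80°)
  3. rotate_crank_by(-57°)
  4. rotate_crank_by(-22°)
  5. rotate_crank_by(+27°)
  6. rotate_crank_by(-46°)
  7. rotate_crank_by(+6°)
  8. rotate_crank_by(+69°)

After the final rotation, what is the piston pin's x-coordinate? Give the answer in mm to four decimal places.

set_geometry: r = 36 mm, L = 137 mm, e = 0 mm; θ ← 0°
rotate_crank_by(-80°): θ ← 0° -80° = -80°
rotate_crank_by(-57°): θ ← -80° -57° = -137°
rotate_crank_by(-22°): θ ← -137° -22° = -159°
rotate_crank_by(+27°): θ ← -159° +27° = -132°
rotate_crank_by(-46°): θ ← -132° -46° = -178°
rotate_crank_by(+6°): θ ← -178° +6° = -172°
rotate_crank_by(+69°): θ ← -172° +69° = -103°
crank pin P = (r cos θ, r sin θ) = (-8.098238, -35.077322)
h = r sin θ − e = -35.077322 − 0 = -35.077322
x = r cos θ + √(L² − h²) = -8.098238 + √(18769.0 − 1230.4185) = -8.098238 + 132.433309 = 124.335072

124.3351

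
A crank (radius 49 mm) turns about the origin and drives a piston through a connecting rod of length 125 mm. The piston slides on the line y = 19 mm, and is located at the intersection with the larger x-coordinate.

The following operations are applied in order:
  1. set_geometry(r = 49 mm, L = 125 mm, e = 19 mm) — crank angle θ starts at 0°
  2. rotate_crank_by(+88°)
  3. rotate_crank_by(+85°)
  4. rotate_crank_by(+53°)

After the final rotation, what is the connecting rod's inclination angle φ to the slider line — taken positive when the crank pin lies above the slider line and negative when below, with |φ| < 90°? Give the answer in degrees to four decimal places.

-25.7205

set_geometry: r = 49 mm, L = 125 mm, e = 19 mm; θ ← 0°
rotate_crank_by(+88°): θ ← 0° +88° = 88°
rotate_crank_by(+85°): θ ← 88° +85° = 173°
rotate_crank_by(+53°): θ ← 173° +53° = 226°
crank pin P = (r cos θ, r sin θ) = (-34.038260, -35.247650)
h = r sin θ − e = -35.247650 − 19 = -54.247650
sin φ = h / L = -54.247650 / 125 = -0.43398120
φ = arcsin(-0.43398120) = -25.720484°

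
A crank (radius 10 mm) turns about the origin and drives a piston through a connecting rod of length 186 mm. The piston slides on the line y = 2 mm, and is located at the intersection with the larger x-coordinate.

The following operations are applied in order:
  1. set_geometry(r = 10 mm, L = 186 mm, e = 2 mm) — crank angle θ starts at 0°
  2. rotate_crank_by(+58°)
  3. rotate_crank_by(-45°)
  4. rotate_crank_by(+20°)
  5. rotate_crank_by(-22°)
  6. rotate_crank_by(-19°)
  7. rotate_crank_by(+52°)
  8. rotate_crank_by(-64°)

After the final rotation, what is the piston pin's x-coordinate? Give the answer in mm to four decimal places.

195.3179

set_geometry: r = 10 mm, L = 186 mm, e = 2 mm; θ ← 0°
rotate_crank_by(+58°): θ ← 0° +58° = 58°
rotate_crank_by(-45°): θ ← 58° -45° = 13°
rotate_crank_by(+20°): θ ← 13° +20° = 33°
rotate_crank_by(-22°): θ ← 33° -22° = 11°
rotate_crank_by(-19°): θ ← 11° -19° = -8°
rotate_crank_by(+52°): θ ← -8° +52° = 44°
rotate_crank_by(-64°): θ ← 44° -64° = -20°
crank pin P = (r cos θ, r sin θ) = (9.396926, -3.420201)
h = r sin θ − e = -3.420201 − 2 = -5.420201
x = r cos θ + √(L² − h²) = 9.396926 + √(34596.0 − 29.3786) = 9.396926 + 185.921009 = 195.317935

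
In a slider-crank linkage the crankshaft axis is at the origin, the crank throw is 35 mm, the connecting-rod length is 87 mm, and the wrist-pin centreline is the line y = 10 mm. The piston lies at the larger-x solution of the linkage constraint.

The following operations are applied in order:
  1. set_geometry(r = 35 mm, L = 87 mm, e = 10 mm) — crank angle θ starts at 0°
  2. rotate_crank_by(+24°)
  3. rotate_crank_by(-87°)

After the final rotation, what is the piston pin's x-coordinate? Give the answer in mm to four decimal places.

set_geometry: r = 35 mm, L = 87 mm, e = 10 mm; θ ← 0°
rotate_crank_by(+24°): θ ← 0° +24° = 24°
rotate_crank_by(-87°): θ ← 24° -87° = -63°
crank pin P = (r cos θ, r sin θ) = (15.889667, -31.185228)
h = r sin θ − e = -31.185228 − 10 = -41.185228
x = r cos θ + √(L² − h²) = 15.889667 + √(7569.0 − 1696.2230) = 15.889667 + 76.634046 = 92.523713

92.5237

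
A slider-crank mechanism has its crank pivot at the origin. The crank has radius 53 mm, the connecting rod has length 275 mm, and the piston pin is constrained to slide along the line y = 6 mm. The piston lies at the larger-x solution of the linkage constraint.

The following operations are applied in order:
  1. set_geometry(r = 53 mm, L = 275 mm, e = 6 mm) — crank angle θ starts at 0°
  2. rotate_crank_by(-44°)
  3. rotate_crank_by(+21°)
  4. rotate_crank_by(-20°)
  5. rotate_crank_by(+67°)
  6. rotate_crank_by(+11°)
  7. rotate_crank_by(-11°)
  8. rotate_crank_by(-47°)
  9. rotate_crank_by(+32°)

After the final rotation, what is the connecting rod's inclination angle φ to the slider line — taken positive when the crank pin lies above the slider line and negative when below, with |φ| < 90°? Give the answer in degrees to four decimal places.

0.4773

set_geometry: r = 53 mm, L = 275 mm, e = 6 mm; θ ← 0°
rotate_crank_by(-44°): θ ← 0° -44° = -44°
rotate_crank_by(+21°): θ ← -44° +21° = -23°
rotate_crank_by(-20°): θ ← -23° -20° = -43°
rotate_crank_by(+67°): θ ← -43° +67° = 24°
rotate_crank_by(+11°): θ ← 24° +11° = 35°
rotate_crank_by(-11°): θ ← 35° -11° = 24°
rotate_crank_by(-47°): θ ← 24° -47° = -23°
rotate_crank_by(+32°): θ ← -23° +32° = 9°
crank pin P = (r cos θ, r sin θ) = (52.347482, 8.291027)
h = r sin θ − e = 8.291027 − 6 = 2.291027
sin φ = h / L = 2.291027 / 275 = 0.00833101
φ = arcsin(0.00833101) = 0.477337°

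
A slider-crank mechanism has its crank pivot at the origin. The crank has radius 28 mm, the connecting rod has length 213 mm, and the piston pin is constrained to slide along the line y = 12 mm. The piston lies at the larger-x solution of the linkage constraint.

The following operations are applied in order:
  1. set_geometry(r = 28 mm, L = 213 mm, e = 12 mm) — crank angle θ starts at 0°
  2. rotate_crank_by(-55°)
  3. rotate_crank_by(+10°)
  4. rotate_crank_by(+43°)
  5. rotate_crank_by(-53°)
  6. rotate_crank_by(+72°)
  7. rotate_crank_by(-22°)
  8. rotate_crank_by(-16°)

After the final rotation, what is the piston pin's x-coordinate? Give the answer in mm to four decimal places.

237.9975

set_geometry: r = 28 mm, L = 213 mm, e = 12 mm; θ ← 0°
rotate_crank_by(-55°): θ ← 0° -55° = -55°
rotate_crank_by(+10°): θ ← -55° +10° = -45°
rotate_crank_by(+43°): θ ← -45° +43° = -2°
rotate_crank_by(-53°): θ ← -2° -53° = -55°
rotate_crank_by(+72°): θ ← -55° +72° = 17°
rotate_crank_by(-22°): θ ← 17° -22° = -5°
rotate_crank_by(-16°): θ ← -5° -16° = -21°
crank pin P = (r cos θ, r sin θ) = (26.140252, -10.034303)
h = r sin θ − e = -10.034303 − 12 = -22.034303
x = r cos θ + √(L² − h²) = 26.140252 + √(45369.0 − 485.5105) = 26.140252 + 211.857239 = 237.997490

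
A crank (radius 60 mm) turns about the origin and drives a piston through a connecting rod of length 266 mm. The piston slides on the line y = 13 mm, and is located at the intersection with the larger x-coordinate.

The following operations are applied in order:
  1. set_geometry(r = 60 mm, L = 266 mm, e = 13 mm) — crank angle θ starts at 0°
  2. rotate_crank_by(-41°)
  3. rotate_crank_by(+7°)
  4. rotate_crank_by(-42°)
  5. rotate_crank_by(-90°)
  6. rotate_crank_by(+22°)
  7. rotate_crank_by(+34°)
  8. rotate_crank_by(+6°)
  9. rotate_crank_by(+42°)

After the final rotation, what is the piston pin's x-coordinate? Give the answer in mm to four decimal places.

285.8562

set_geometry: r = 60 mm, L = 266 mm, e = 13 mm; θ ← 0°
rotate_crank_by(-41°): θ ← 0° -41° = -41°
rotate_crank_by(+7°): θ ← -41° +7° = -34°
rotate_crank_by(-42°): θ ← -34° -42° = -76°
rotate_crank_by(-90°): θ ← -76° -90° = -166°
rotate_crank_by(+22°): θ ← -166° +22° = -144°
rotate_crank_by(+34°): θ ← -144° +34° = -110°
rotate_crank_by(+6°): θ ← -110° +6° = -104°
rotate_crank_by(+42°): θ ← -104° +42° = -62°
crank pin P = (r cos θ, r sin θ) = (28.168294, -52.976856)
h = r sin θ − e = -52.976856 − 13 = -65.976856
x = r cos θ + √(L² − h²) = 28.168294 + √(70756.0 − 4352.9455) = 28.168294 + 257.687901 = 285.856195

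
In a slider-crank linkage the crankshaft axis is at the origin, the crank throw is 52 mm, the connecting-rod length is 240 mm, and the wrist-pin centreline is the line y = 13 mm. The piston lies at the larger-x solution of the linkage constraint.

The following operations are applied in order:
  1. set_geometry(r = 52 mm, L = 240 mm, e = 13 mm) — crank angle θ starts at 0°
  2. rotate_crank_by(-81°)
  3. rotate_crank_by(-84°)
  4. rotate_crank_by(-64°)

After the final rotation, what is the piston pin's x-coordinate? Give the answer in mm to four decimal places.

204.4456

set_geometry: r = 52 mm, L = 240 mm, e = 13 mm; θ ← 0°
rotate_crank_by(-81°): θ ← 0° -81° = -81°
rotate_crank_by(-84°): θ ← -81° -84° = -165°
rotate_crank_by(-64°): θ ← -165° -64° = -229°
crank pin P = (r cos θ, r sin θ) = (-34.115070, 39.244898)
h = r sin θ − e = 39.244898 − 13 = 26.244898
x = r cos θ + √(L² − h²) = -34.115070 + √(57600.0 − 688.7947) = -34.115070 + 238.560695 = 204.445626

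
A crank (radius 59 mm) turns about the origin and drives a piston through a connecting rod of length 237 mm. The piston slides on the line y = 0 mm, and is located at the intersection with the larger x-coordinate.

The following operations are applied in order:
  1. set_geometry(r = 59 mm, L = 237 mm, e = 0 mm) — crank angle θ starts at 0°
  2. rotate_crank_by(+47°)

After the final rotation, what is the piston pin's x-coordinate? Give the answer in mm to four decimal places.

273.2767

set_geometry: r = 59 mm, L = 237 mm, e = 0 mm; θ ← 0°
rotate_crank_by(+47°): θ ← 0° +47° = 47°
crank pin P = (r cos θ, r sin θ) = (40.237903, 43.149868)
h = r sin θ − e = 43.149868 − 0 = 43.149868
x = r cos θ + √(L² − h²) = 40.237903 + √(56169.0 − 1861.9111) = 40.237903 + 233.038814 = 273.276717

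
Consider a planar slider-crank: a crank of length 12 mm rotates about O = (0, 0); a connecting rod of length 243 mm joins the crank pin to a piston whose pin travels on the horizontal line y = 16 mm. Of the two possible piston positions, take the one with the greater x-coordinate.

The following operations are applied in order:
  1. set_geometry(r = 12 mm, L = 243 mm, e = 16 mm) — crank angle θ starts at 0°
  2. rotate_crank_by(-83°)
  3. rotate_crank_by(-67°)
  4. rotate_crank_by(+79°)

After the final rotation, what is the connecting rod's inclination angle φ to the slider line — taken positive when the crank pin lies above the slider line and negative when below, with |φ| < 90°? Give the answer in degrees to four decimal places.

set_geometry: r = 12 mm, L = 243 mm, e = 16 mm; θ ← 0°
rotate_crank_by(-83°): θ ← 0° -83° = -83°
rotate_crank_by(-67°): θ ← -83° -67° = -150°
rotate_crank_by(+79°): θ ← -150° +79° = -71°
crank pin P = (r cos θ, r sin θ) = (3.906818, -11.346223)
h = r sin θ − e = -11.346223 − 16 = -27.346223
sin φ = h / L = -27.346223 / 243 = -0.11253590
φ = arcsin(-0.11253590) = -6.461520°

-6.4615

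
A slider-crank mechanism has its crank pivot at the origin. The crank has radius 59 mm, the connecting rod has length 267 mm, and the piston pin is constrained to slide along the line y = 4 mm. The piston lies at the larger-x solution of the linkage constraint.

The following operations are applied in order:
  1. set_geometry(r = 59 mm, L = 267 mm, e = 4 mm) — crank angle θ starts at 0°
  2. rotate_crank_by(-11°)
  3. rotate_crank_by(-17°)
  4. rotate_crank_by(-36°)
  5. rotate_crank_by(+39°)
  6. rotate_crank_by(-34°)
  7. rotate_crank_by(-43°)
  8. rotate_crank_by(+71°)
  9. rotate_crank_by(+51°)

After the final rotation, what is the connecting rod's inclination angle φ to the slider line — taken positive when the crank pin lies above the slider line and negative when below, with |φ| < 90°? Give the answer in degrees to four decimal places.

set_geometry: r = 59 mm, L = 267 mm, e = 4 mm; θ ← 0°
rotate_crank_by(-11°): θ ← 0° -11° = -11°
rotate_crank_by(-17°): θ ← -11° -17° = -28°
rotate_crank_by(-36°): θ ← -28° -36° = -64°
rotate_crank_by(+39°): θ ← -64° +39° = -25°
rotate_crank_by(-34°): θ ← -25° -34° = -59°
rotate_crank_by(-43°): θ ← -59° -43° = -102°
rotate_crank_by(+71°): θ ← -102° +71° = -31°
rotate_crank_by(+51°): θ ← -31° +51° = 20°
crank pin P = (r cos θ, r sin θ) = (55.441865, 20.179188)
h = r sin θ − e = 20.179188 − 4 = 16.179188
sin φ = h / L = 16.179188 / 267 = 0.06059621
φ = arcsin(0.06059621) = 3.474035°

3.4740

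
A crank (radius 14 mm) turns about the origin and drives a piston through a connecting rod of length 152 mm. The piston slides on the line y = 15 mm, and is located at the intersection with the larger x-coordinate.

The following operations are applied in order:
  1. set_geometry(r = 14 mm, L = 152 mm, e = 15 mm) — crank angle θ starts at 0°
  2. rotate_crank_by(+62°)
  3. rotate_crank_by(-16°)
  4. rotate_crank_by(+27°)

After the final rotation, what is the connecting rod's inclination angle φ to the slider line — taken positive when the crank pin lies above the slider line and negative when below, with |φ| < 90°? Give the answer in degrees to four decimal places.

set_geometry: r = 14 mm, L = 152 mm, e = 15 mm; θ ← 0°
rotate_crank_by(+62°): θ ← 0° +62° = 62°
rotate_crank_by(-16°): θ ← 62° -16° = 46°
rotate_crank_by(+27°): θ ← 46° +27° = 73°
crank pin P = (r cos θ, r sin θ) = (4.093204, 13.388267)
h = r sin θ − e = 13.388267 − 15 = -1.611733
sin φ = h / L = -1.611733 / 152 = -0.01060351
φ = arcsin(-0.01060351) = -0.607548°

-0.6075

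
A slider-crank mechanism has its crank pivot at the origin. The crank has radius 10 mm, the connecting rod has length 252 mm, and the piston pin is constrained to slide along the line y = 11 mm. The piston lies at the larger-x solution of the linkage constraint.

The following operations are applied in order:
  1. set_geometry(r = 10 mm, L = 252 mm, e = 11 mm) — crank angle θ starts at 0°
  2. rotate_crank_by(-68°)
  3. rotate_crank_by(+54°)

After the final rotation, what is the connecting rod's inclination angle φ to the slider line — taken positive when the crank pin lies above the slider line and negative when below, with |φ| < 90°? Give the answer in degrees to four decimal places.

-3.0525

set_geometry: r = 10 mm, L = 252 mm, e = 11 mm; θ ← 0°
rotate_crank_by(-68°): θ ← 0° -68° = -68°
rotate_crank_by(+54°): θ ← -68° +54° = -14°
crank pin P = (r cos θ, r sin θ) = (9.702957, -2.419219)
h = r sin θ − e = -2.419219 − 11 = -13.419219
sin φ = h / L = -13.419219 / 252 = -0.05325087
φ = arcsin(-0.05325087) = -3.052494°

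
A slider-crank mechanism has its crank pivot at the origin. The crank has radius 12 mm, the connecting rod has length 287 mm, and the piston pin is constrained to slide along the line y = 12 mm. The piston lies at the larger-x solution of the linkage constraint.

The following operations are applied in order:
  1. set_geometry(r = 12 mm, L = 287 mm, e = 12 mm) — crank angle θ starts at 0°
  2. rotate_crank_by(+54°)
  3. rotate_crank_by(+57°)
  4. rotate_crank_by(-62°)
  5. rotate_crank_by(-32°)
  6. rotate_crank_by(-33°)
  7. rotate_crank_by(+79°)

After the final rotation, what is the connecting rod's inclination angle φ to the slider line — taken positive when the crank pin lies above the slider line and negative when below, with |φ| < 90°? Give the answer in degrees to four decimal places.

-0.2611

set_geometry: r = 12 mm, L = 287 mm, e = 12 mm; θ ← 0°
rotate_crank_by(+54°): θ ← 0° +54° = 54°
rotate_crank_by(+57°): θ ← 54° +57° = 111°
rotate_crank_by(-62°): θ ← 111° -62° = 49°
rotate_crank_by(-32°): θ ← 49° -32° = 17°
rotate_crank_by(-33°): θ ← 17° -33° = -16°
rotate_crank_by(+79°): θ ← -16° +79° = 63°
crank pin P = (r cos θ, r sin θ) = (5.447886, 10.692078)
h = r sin θ − e = 10.692078 − 12 = -1.307922
sin φ = h / L = -1.307922 / 287 = -0.00455722
φ = arcsin(-0.00455722) = -0.261110°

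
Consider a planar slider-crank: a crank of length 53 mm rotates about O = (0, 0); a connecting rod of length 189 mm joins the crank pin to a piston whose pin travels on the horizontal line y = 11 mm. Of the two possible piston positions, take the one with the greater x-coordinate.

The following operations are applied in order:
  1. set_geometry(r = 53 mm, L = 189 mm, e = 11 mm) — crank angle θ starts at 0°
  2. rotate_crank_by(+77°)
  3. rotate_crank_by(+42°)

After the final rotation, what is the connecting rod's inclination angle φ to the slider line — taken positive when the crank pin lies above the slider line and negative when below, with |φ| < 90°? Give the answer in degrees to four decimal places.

10.7814

set_geometry: r = 53 mm, L = 189 mm, e = 11 mm; θ ← 0°
rotate_crank_by(+77°): θ ← 0° +77° = 77°
rotate_crank_by(+42°): θ ← 77° +42° = 119°
crank pin P = (r cos θ, r sin θ) = (-25.694910, 46.354844)
h = r sin θ − e = 46.354844 − 11 = 35.354844
sin φ = h / L = 35.354844 / 189 = 0.18706267
φ = arcsin(0.18706267) = 10.781414°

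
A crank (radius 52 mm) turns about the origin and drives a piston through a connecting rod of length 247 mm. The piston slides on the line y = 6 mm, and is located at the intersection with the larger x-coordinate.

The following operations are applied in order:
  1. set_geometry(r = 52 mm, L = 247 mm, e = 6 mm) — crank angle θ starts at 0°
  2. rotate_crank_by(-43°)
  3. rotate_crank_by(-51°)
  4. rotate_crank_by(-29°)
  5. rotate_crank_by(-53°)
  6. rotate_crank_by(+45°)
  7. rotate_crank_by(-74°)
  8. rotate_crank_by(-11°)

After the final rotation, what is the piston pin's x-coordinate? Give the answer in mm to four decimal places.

set_geometry: r = 52 mm, L = 247 mm, e = 6 mm; θ ← 0°
rotate_crank_by(-43°): θ ← 0° -43° = -43°
rotate_crank_by(-51°): θ ← -43° -51° = -94°
rotate_crank_by(-29°): θ ← -94° -29° = -123°
rotate_crank_by(-53°): θ ← -123° -53° = -176°
rotate_crank_by(+45°): θ ← -176° +45° = -131°
rotate_crank_by(-74°): θ ← -131° -74° = -205°
rotate_crank_by(-11°): θ ← -205° -11° = -216°
crank pin P = (r cos θ, r sin θ) = (-42.068884, 30.564833)
h = r sin θ − e = 30.564833 − 6 = 24.564833
x = r cos θ + √(L² − h²) = -42.068884 + √(61009.0 − 603.4310) = -42.068884 + 245.775444 = 203.706560

203.7066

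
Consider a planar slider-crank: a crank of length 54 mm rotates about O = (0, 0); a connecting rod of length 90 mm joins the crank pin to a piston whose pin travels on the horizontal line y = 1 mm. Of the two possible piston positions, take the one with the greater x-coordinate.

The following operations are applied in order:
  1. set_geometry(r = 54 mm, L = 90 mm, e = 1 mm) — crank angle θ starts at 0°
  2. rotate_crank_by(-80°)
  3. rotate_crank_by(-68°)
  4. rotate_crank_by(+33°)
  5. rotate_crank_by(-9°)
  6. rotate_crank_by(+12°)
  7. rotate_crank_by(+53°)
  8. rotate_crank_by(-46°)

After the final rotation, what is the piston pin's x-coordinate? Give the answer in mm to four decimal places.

set_geometry: r = 54 mm, L = 90 mm, e = 1 mm; θ ← 0°
rotate_crank_by(-80°): θ ← 0° -80° = -80°
rotate_crank_by(-68°): θ ← -80° -68° = -148°
rotate_crank_by(+33°): θ ← -148° +33° = -115°
rotate_crank_by(-9°): θ ← -115° -9° = -124°
rotate_crank_by(+12°): θ ← -124° +12° = -112°
rotate_crank_by(+53°): θ ← -112° +53° = -59°
rotate_crank_by(-46°): θ ← -59° -46° = -105°
crank pin P = (r cos θ, r sin θ) = (-13.976228, -52.159995)
h = r sin θ − e = -52.159995 − 1 = -53.159995
x = r cos θ + √(L² − h²) = -13.976228 + √(8100.0 − 2825.9850) = -13.976228 + 72.622414 = 58.646185

58.6462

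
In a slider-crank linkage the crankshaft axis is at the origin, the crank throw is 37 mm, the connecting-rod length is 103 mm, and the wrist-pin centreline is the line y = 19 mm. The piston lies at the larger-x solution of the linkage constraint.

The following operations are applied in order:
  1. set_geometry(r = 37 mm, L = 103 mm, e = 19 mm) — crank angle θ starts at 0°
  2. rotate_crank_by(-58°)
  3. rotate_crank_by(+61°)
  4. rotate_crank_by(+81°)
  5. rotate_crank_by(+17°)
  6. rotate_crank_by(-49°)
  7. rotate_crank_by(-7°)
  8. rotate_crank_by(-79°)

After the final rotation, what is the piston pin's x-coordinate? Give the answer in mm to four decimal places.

set_geometry: r = 37 mm, L = 103 mm, e = 19 mm; θ ← 0°
rotate_crank_by(-58°): θ ← 0° -58° = -58°
rotate_crank_by(+61°): θ ← -58° +61° = 3°
rotate_crank_by(+81°): θ ← 3° +81° = 84°
rotate_crank_by(+17°): θ ← 84° +17° = 101°
rotate_crank_by(-49°): θ ← 101° -49° = 52°
rotate_crank_by(-7°): θ ← 52° -7° = 45°
rotate_crank_by(-79°): θ ← 45° -79° = -34°
crank pin P = (r cos θ, r sin θ) = (30.674390, -20.690137)
h = r sin θ − e = -20.690137 − 19 = -39.690137
x = r cos θ + √(L² − h²) = 30.674390 + √(10609.0 − 1575.3070) = 30.674390 + 95.045742 = 125.720132

125.7201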